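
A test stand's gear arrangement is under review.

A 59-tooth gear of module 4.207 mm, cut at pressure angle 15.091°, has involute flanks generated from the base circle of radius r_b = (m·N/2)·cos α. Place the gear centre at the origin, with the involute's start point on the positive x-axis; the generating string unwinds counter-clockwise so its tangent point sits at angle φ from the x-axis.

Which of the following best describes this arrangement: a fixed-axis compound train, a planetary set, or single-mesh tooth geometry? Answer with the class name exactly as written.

single-mesh tooth geometry

topology: single-mesh involute geometry — m = 4.207, N = 59
classification: single-mesh tooth geometry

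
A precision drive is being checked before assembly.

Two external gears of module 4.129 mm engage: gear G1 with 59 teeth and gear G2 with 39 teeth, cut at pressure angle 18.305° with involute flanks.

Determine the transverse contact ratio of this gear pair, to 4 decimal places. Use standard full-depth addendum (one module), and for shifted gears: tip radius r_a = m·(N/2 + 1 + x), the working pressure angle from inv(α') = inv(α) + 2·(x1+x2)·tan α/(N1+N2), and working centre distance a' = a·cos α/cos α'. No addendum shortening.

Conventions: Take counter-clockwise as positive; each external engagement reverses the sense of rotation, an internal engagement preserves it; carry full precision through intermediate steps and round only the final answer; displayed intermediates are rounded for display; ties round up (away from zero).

1.8409

class = single-mesh tooth geometry [involute pair 59T × 39T, m = 4.129]
base radii: r_b1 = 115.641907, r_b2 = 76.441261
tip radii: r_a1 = 125.934500, r_a2 = 84.644500
no profile shift: α' = α, a' = a
action lengths: √(r_a1²−r_b1²) = 49.864292, √(r_a2²−r_b2²) = 36.351411
base pitch p_b = π·m·cos α = 12.315246
CR = (49.864292 + 36.351411 − 202.321000·sin 18.30500°)/12.315246 = 1.840944
contact ratio ≈ 1.8409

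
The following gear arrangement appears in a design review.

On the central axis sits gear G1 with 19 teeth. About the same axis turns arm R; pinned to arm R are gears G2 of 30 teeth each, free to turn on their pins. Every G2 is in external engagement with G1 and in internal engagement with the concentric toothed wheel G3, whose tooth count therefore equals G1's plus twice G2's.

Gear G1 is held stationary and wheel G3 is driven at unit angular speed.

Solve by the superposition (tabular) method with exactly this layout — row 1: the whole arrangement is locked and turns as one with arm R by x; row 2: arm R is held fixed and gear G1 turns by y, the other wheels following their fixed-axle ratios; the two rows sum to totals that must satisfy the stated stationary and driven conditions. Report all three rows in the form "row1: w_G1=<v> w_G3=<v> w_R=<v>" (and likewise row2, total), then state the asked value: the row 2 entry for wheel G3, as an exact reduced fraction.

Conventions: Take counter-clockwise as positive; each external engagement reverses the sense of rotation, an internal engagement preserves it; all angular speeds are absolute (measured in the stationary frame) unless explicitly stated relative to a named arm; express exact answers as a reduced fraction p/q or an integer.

recognized (axles ride arm R): planetary set, 19/30/79 teeth
row 1 — lock + rotate with arm: ω_sun = ω_ring = ω_arm = x
row 2 — arm fixed, fixed-axis ratios: sun y, ring −(19/79)·y, arm 0
boundary: total ω_sun = x + y = 0 and total ω_ring = x − (19/79)·y = 1  ⇒  y = -79/98, x = 79/98
row 2 ring = −(19/79)·(-79/98) = 19/98
totals (row 1 + row 2): sun 79/98 + (-79/98) = 0, ring 79/98 + 19/98 = 1, arm 79/98 + 0 = 79/98
asked cell (row2, ring) = 19/98

row1: w_G1=79/98 w_G3=79/98 w_R=79/98
row2: w_G1=-79/98 w_G3=19/98 w_R=0
total: w_G1=0 w_G3=1 w_R=79/98
asked value: 19/98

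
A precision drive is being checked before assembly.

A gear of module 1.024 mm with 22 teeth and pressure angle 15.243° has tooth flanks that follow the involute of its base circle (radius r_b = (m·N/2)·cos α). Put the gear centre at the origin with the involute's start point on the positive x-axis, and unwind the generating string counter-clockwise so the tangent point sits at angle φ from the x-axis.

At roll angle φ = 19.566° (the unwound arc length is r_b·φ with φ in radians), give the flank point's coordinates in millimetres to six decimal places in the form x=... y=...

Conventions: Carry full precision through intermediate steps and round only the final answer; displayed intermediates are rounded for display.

class = single-mesh tooth geometry [base-circle involute, m = 1.024, 22T]
pitch radius r_p = m·N/2 = 1.024·22/2 = 11.264000
base radius r_b = r_p·cos α = 11.264000·cos 15.243° = 10.867726
roll angle φ = 19.566° = 0.34149112 rad
x = r_b·(cos φ + φ·sin φ) = 11.483048
y = r_b·(sin φ − φ·cos φ) = 0.142588

x=11.483048 y=0.142588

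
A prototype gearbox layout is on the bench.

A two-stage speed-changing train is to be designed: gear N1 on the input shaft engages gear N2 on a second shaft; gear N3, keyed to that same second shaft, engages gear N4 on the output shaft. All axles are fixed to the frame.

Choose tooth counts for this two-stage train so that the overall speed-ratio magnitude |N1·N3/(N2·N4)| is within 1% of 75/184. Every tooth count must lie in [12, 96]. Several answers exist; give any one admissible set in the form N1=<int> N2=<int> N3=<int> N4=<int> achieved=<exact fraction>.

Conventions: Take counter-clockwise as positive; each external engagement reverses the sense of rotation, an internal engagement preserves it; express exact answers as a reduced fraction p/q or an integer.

design class (target 75/184): fixed-axis compound train
target = 75/184 in lowest terms: an exact hit needs N1·N3 = k·75 and N2·N4 = k·184 for one integer k, every count in [12, 96]; additionally prefer no 1:1 stage (N1 ≠ N2, N3 ≠ N4)
k = 1…2: no 1:1-free in-range split of k·75 and k·184 into factor pairs; take k = 3
k = 3: N1·N3 = 225 = 15·15, N2·N4 = 552 = 12·46
achieved = 15·15/(12·46) = 75/184; |achieved − target| = 0 ≤ 3/736 ✓

N1=15 N2=12 N3=15 N4=46 achieved=75/184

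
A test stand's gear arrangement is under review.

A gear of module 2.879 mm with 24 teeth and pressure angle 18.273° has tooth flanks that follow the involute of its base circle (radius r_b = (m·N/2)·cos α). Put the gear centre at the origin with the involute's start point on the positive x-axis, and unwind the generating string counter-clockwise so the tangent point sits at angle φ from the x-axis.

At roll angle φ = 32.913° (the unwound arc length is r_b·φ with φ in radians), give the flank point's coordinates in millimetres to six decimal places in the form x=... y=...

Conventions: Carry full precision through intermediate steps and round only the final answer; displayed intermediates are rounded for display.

x=37.780123 y=2.005236

recognized (one wheel, involute flank): single-mesh tooth geometry, m = 2.879, N = 24
pitch radius r_p = m·N/2 = 2.879·24/2 = 34.548000
base radius r_b = r_p·cos α = 34.548000·cos 18.273° = 32.805860
roll angle φ = 32.913° = 0.57444022 rad
x = r_b·(cos φ + φ·sin φ) = 37.780123
y = r_b·(sin φ − φ·cos φ) = 2.005236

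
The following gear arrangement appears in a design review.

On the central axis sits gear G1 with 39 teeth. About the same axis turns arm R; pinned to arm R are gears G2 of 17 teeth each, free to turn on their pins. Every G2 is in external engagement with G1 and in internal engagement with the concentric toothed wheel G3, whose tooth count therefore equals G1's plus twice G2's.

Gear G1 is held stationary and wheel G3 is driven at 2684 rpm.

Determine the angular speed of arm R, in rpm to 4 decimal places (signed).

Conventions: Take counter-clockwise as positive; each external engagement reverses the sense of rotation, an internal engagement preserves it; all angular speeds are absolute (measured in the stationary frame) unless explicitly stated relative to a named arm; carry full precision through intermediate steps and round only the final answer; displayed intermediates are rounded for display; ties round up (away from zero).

+1749.3929 rpm

class = planetary set [G3 = 39+2·17 = 73; Willis about the carrier]
normalise by the input: solve with ω_ring = 1, then scale by 2684 rpm
ring teeth: 39 + 2·17 = 73
39(ω_sun−ω_arm) = −73(ω_ring−ω_arm),  ω_sun = 0, ω_ring = 1
39(0−ω_arm) = −73(1−ω_arm)  ⇒  112·ω_arm = 73  ⇒  ω_arm = 73/112
scale: ω_arm = 73/112 × 2684 rpm = +1749.3929 rpm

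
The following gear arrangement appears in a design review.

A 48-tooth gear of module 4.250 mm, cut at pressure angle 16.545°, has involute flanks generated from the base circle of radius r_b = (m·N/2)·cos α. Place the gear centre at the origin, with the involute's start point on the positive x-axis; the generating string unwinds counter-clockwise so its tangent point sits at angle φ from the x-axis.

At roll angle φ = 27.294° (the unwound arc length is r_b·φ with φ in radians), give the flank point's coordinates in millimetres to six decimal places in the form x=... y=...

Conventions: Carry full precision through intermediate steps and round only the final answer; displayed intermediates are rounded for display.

topology: single-mesh involute geometry — m = 4.250, N = 48
pitch radius r_p = m·N/2 = 4.250·48/2 = 102.000000
base radius r_b = r_p·cos α = 102.000000·cos 16.545° = 97.776830
roll angle φ = 27.294° = 0.47637017 rad
x = r_b·(cos φ + φ·sin φ) = 108.249500
y = r_b·(sin φ − φ·cos φ) = 3.443982

x=108.249500 y=3.443982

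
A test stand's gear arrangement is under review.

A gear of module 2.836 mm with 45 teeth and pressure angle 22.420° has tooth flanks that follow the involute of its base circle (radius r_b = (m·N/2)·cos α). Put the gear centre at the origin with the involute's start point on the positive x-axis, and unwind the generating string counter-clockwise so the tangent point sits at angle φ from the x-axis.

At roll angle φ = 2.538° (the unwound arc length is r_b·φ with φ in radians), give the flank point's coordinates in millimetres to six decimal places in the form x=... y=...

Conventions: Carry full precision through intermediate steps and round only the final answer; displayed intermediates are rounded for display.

recognized (one wheel, involute flank): single-mesh tooth geometry, m = 2.836, N = 45
pitch radius r_p = m·N/2 = 2.836·45/2 = 63.810000
base radius r_b = r_p·cos α = 63.810000·cos 22.420° = 58.986791
roll angle φ = 2.538° = 0.04429646 rad
x = r_b·(cos φ + φ·sin φ) = 59.044634
y = r_b·(sin φ − φ·cos φ) = 0.001709

x=59.044634 y=0.001709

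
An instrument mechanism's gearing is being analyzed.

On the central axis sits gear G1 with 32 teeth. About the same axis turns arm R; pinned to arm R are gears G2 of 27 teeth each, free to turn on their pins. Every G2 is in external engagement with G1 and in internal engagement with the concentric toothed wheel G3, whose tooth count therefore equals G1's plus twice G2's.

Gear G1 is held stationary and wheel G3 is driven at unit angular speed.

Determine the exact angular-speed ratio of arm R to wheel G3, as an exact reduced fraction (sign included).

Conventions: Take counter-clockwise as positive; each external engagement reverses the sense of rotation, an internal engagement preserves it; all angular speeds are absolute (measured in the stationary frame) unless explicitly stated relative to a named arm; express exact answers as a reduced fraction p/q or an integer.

43/59

class = planetary set [G3 = 32+2·27 = 86; Willis about the carrier]
ring teeth: 32 + 2·27 = 86
32(ω_sun−ω_arm) = −86(ω_ring−ω_arm),  ω_sun = 0, ω_ring = 1
32(0−ω_arm) = −86(1−ω_arm)  ⇒  118·ω_arm = 86  ⇒  ω_arm = 43/59
ω_out/ω_in = 43/59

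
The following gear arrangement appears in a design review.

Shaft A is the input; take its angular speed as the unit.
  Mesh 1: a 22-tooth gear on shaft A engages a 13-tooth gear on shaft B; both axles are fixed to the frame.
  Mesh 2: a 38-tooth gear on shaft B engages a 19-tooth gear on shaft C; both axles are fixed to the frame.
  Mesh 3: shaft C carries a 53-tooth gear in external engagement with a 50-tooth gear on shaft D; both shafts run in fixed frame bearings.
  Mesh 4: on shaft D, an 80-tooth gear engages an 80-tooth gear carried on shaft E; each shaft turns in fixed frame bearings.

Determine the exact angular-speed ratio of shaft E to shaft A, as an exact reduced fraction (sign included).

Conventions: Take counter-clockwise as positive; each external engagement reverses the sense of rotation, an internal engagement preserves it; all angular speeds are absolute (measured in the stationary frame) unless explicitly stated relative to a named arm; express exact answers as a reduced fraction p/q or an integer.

1166/325

class = fixed-axis compound train [4 meshes; 4 ratios multiply, 4 sense flips]
mesh 1 [22T→13T]: running ratio 22/13, sense −
mesh 2 [38T→19T]: running ratio 44/13, sense +
mesh 3 [53T→50T]: running ratio 1166/325, sense −
mesh 4 [80T→80T]: running ratio 1166/325, sense +
ω_out/ω_in = 1166/325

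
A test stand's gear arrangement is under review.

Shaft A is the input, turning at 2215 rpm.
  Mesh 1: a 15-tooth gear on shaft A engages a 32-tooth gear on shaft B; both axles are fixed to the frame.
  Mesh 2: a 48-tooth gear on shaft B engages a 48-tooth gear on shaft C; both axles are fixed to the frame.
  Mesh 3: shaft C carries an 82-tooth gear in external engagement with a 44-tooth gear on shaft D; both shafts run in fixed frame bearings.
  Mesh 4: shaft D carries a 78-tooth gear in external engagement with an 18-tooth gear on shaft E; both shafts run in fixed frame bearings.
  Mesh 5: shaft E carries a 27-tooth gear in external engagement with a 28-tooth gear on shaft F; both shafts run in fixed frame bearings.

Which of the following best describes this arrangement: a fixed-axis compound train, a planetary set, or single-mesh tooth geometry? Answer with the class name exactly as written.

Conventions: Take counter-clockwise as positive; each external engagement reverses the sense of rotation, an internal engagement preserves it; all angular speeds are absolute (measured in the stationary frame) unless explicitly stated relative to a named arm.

topology: fixed-axis compound train — 5 meshes, A→F
classification: fixed-axis compound train

fixed-axis compound train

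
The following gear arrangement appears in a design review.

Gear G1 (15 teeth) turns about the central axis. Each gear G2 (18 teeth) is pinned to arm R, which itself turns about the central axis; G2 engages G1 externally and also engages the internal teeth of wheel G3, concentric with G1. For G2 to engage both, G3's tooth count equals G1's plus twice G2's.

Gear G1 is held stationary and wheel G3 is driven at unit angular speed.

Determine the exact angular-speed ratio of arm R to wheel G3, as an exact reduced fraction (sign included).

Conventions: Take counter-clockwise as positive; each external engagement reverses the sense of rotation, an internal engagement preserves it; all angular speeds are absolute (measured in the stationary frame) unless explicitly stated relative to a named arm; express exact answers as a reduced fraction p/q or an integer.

17/22

recognized (axles ride arm R): planetary set, 15/18/51 teeth
ring teeth: 15 + 2·18 = 51
15(ω_sun−ω_arm) = −51(ω_ring−ω_arm),  ω_sun = 0, ω_ring = 1
15(0−ω_arm) = −51(1−ω_arm)  ⇒  66·ω_arm = 51  ⇒  ω_arm = 17/22
ω_out/ω_in = 17/22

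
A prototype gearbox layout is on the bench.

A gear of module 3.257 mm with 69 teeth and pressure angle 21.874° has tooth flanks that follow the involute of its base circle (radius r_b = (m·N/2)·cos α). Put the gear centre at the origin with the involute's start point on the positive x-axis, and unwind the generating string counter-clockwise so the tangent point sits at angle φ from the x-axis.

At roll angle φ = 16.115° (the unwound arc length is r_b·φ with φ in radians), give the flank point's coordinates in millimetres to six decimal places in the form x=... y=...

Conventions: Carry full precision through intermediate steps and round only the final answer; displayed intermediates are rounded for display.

recognized (one wheel, involute flank): single-mesh tooth geometry, m = 3.257, N = 69
pitch radius r_p = m·N/2 = 3.257·69/2 = 112.366500
base radius r_b = r_p·cos α = 112.366500·cos 21.874° = 104.276720
roll angle φ = 16.115° = 0.28125981 rad
x = r_b·(cos φ + φ·sin φ) = 108.320022
y = r_b·(sin φ − φ·cos φ) = 0.767273

x=108.320022 y=0.767273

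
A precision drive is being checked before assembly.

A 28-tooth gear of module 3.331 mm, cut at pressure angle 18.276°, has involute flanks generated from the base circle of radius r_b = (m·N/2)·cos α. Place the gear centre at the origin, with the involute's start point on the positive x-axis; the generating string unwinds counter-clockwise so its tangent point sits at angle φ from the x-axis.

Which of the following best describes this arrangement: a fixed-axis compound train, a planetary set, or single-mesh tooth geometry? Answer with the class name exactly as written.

single-mesh tooth geometry

recognized (one wheel, involute flank): single-mesh tooth geometry, m = 3.331, N = 28
classification: single-mesh tooth geometry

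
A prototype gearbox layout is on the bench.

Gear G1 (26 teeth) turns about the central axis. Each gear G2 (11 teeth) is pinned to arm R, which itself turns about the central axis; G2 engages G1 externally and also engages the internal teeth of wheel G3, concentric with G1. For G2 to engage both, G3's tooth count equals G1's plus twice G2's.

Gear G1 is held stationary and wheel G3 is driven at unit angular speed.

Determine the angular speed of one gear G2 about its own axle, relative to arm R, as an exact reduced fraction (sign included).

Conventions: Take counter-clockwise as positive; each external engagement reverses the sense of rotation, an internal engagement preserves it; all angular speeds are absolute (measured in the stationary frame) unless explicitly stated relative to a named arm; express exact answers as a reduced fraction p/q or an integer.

topology: planetary set — G1 26T / G2 11T / G3 48T, arm = carrier (Willis)
ring teeth: 26 + 2·11 = 48
26(ω_sun−ω_arm) = −48(ω_ring−ω_arm),  ω_sun = 0, ω_ring = 1
26(0−ω_arm) = −48(1−ω_arm)  ⇒  74·ω_arm = 48  ⇒  ω_arm = 24/37
sun–planet mesh: 26·(0−24/37) = −11·(ω_p−ω_arm)  ⇒  ω_p−ω_arm = 624/407
exact speed ratio = 624/407

624/407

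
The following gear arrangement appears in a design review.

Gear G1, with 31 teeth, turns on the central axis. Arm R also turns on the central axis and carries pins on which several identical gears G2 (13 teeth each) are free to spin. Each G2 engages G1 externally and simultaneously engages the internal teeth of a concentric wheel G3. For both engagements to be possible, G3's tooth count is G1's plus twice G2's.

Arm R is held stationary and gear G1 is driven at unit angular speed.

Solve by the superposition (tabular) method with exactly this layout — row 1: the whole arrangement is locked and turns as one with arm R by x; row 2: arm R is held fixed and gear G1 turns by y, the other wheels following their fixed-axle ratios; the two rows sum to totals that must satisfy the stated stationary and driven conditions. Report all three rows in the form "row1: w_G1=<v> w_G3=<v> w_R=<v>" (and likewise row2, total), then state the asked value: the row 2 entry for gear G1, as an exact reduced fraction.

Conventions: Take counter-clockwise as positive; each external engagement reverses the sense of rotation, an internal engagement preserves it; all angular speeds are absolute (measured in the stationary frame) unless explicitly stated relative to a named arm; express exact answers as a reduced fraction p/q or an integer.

row1: w_G1=0 w_G3=0 w_R=0
row2: w_G1=1 w_G3=-31/57 w_R=0
total: w_G1=1 w_G3=-31/57 w_R=0
asked value: 1

topology: planetary set — G1 31T / G2 13T / G3 57T, arm = carrier (Willis)
row 1 — lock + rotate with arm: ω_sun = ω_ring = ω_arm = x
row 2: sun turns y, ring = −(31/57)·y, arm 0
boundary: total ω_arm = x = 0 and total ω_sun = x + y = 1  ⇒  y = 1, x = 0
row 2 ring = −(31/57)·1 = -31/57
totals (row 1 + row 2): sun 0 + 1 = 1, ring 0 + (-31/57) = -31/57, arm 0 + 0 = 0
asked cell (row2, sun) = 1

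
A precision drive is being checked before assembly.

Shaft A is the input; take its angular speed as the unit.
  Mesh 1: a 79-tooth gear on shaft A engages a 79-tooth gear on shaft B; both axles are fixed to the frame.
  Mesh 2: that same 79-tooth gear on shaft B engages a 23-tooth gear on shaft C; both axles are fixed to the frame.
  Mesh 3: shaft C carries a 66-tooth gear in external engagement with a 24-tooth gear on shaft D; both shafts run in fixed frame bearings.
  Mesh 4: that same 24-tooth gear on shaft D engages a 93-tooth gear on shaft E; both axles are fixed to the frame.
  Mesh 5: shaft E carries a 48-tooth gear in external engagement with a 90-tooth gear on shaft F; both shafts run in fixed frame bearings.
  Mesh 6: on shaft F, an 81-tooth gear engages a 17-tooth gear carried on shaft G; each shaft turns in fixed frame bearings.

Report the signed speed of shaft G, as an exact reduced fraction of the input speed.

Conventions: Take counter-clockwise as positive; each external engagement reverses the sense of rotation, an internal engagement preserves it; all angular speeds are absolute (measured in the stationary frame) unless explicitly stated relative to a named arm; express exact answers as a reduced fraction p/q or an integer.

375408/60605

6-mesh fixed-axis compound train (all bearings frame-fixed)
mesh 1 [79T→79T]: |ω|/ω_in = 1×79/79 = 1, sense flips to −
mesh 2 [79T→23T]: |ω|/ω_in = 1×79/23 = 79/23, sense flips to +
mesh 3 [66T→24T]: |ω|/ω_in = (79/23)×66/24 = 869/92, sense flips to −
mesh 4 [24T→93T]: |ω|/ω_in = (869/92)×24/93 = 1738/713, sense flips to +
mesh 5 [48T→90T]: |ω|/ω_in = (1738/713)×48/90 = 13904/10695, sense flips to −
mesh 6 [81T→17T]: |ω|/ω_in = (13904/10695)×81/17 = 375408/60605, sense flips to +
signed output speed (× input speed) = 375408/60605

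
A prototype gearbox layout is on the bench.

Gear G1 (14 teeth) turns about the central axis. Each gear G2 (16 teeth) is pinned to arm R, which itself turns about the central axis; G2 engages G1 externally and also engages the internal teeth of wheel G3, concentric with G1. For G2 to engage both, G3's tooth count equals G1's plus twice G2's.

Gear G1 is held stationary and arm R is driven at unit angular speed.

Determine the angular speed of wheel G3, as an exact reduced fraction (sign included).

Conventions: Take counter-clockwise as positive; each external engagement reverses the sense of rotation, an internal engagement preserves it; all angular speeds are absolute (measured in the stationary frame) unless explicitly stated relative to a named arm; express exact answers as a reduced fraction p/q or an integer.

planetary set (14T centre, 16T on arm, 46T internal) — Willis relation
ring teeth: 14 + 2·16 = 46
14(ω_sun−ω_arm) = −46(ω_ring−ω_arm),  ω_sun = 0, ω_arm = 1
ω_ring = 1 − (14/46)(0−1) = 30/23
exact speed ratio = 30/23

30/23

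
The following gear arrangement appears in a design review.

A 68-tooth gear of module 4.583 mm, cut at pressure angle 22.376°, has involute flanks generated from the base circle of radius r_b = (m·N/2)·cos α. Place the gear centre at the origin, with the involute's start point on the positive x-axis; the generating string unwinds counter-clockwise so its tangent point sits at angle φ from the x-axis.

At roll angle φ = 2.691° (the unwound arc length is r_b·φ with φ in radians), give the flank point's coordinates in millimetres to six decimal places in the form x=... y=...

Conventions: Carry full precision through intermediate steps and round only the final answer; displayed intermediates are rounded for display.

class = single-mesh tooth geometry [base-circle involute, m = 4.583, 68T]
pitch radius r_p = m·N/2 = 4.583·68/2 = 155.822000
base radius r_b = r_p·cos α = 155.822000·cos 22.376° = 144.089472
roll angle φ = 2.691° = 0.04696681 rad
x = r_b·(cos φ + φ·sin φ) = 144.248307
y = r_b·(sin φ − φ·cos φ) = 0.004975

x=144.248307 y=0.004975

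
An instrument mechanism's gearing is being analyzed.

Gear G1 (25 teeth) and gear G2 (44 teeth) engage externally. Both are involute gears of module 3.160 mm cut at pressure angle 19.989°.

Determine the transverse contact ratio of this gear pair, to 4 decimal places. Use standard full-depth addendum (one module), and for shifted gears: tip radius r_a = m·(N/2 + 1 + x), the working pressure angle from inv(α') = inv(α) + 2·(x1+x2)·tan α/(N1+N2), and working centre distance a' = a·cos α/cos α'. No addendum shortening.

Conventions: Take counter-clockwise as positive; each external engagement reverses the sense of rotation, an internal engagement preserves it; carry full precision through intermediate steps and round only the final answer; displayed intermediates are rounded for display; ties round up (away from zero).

1.6722

topology: single-mesh involute geometry — m = 3.160, 25T/44T pair
base radii: r_b1 = 37.120452, r_b2 = 65.331995
tip radii: r_a1 = 42.660000, r_a2 = 72.680000
no profile shift: α' = α, a' = a
action lengths: √(r_a1²−r_b1²) = 21.022552, √(r_a2²−r_b2²) = 31.845139
base pitch p_b = π·m·cos α = 9.329387
CR = (21.022552 + 31.845139 − 109.020000·sin 19.98900°)/9.329387 = 1.672170
contact ratio ≈ 1.6722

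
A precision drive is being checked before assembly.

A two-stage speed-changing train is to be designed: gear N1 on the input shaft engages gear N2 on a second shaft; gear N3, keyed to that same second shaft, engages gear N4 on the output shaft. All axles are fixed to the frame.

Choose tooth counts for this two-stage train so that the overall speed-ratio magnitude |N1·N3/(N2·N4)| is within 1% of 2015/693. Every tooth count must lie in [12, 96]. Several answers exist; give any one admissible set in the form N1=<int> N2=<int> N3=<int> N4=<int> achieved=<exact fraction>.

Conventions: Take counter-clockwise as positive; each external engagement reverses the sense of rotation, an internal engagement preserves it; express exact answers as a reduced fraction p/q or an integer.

N1=31 N2=21 N3=65 N4=33 achieved=2015/693

design class (target 2015/693): fixed-axis compound train
target = 2015/693 in lowest terms: an exact hit needs N1·N3 = k·2015 and N2·N4 = k·693 for one integer k, every count in [12, 96]; additionally prefer no 1:1 stage (N1 ≠ N2, N3 ≠ N4)
k = 1: N1·N3 = 2015 = 31·65, N2·N4 = 693 = 21·33
achieved = 31·65/(21·33) = 2015/693; |achieved − target| = 0 ≤ 403/13860 ✓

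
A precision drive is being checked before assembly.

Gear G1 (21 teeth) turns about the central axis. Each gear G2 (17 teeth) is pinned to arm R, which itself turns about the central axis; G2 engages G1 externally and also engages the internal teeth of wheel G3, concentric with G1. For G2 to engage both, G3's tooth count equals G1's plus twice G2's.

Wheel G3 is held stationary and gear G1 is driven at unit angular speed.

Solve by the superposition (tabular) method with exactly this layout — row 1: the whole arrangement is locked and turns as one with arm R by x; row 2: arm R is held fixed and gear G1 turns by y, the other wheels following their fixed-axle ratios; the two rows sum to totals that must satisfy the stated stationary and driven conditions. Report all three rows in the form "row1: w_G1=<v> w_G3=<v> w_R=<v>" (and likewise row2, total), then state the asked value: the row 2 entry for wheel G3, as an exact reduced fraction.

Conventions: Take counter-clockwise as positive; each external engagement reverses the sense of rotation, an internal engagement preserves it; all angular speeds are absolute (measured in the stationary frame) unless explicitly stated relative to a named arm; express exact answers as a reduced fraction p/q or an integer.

topology: planetary set — G1 21T / G2 17T / G3 55T, arm = carrier (Willis)
row 1 — lock + rotate with arm: ω_sun = ω_ring = ω_arm = x
row 2 (arm held, sun turns y): ω_ring = −(21/55)·y, ω_arm = 0
boundary: total ω_ring = x − (21/55)·y = 0 and total ω_sun = x + y = 1  ⇒  y = 55/76, x = 21/76
row 2 ring = −(21/55)·55/76 = -21/76
totals (row 1 + row 2): sun 21/76 + 55/76 = 1, ring 21/76 + (-21/76) = 0, arm 21/76 + 0 = 21/76
asked cell (row2, ring) = -21/76

row1: w_G1=21/76 w_G3=21/76 w_R=21/76
row2: w_G1=55/76 w_G3=-21/76 w_R=0
total: w_G1=1 w_G3=0 w_R=21/76
asked value: -21/76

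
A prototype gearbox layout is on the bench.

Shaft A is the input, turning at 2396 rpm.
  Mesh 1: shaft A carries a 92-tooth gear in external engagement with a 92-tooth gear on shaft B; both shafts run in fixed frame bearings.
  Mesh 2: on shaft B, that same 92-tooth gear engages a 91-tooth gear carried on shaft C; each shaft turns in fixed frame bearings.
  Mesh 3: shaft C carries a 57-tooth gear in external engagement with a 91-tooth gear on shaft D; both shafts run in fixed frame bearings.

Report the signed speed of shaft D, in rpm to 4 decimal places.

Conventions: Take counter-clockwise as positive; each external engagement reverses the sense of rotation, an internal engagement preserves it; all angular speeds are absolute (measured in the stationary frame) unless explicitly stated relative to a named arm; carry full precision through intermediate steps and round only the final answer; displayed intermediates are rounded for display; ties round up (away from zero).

-1517.2834 rpm

recognized (4 fixed axles, 3 meshes): fixed-axis compound train
mesh 1 [92T→92T]: ω = 2396.0000×92/92 = 2396.0000 rpm, sense flips to −
mesh 2 [92T→91T]: ω = 2396.0000×92/91 = 2422.3297 rpm, sense flips to +
mesh 3 [57T→91T]: ω = 2422.3297×57/91 = 1517.2834 rpm, sense flips to −
signed output speed = -1517.2834 rpm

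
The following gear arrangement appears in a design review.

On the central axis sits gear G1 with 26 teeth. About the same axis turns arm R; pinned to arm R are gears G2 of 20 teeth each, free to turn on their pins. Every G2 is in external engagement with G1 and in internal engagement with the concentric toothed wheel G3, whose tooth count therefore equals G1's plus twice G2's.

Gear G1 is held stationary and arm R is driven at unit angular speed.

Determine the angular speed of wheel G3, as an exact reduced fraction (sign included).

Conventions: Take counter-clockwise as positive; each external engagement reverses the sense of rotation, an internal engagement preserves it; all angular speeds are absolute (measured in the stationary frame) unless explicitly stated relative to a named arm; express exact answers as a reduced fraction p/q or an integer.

46/33

recognized (axles ride arm R): planetary set, 26/20/66 teeth
ring teeth: 26 + 2·20 = 66
26(ω_sun−ω_arm) = −66(ω_ring−ω_arm),  ω_sun = 0, ω_arm = 1
ω_ring = 1 − (26/66)(0−1) = 46/33
exact speed ratio = 46/33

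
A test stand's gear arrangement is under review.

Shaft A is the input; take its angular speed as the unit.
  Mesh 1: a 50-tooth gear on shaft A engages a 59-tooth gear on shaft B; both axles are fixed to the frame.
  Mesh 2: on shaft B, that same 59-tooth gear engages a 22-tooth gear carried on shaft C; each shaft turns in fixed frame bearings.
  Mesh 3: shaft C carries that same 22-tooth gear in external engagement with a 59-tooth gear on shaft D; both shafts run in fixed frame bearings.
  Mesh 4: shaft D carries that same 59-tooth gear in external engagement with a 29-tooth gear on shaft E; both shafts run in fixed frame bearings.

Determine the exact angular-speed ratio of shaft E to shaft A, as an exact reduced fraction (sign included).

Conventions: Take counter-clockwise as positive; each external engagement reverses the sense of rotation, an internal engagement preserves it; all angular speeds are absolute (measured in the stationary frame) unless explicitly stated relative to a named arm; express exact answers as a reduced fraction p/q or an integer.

50/29

class = fixed-axis compound train [4 meshes; 4 ratios multiply, 4 sense flips]
mesh 1 [50T→59T]: running ratio 50/59, sense −
mesh 2 [59T→22T]: running ratio 25/11, sense +
mesh 3 [22T→59T]: running ratio 50/59, sense −
mesh 4 [59T→29T]: running ratio 50/29, sense +
ω_out/ω_in = 50/29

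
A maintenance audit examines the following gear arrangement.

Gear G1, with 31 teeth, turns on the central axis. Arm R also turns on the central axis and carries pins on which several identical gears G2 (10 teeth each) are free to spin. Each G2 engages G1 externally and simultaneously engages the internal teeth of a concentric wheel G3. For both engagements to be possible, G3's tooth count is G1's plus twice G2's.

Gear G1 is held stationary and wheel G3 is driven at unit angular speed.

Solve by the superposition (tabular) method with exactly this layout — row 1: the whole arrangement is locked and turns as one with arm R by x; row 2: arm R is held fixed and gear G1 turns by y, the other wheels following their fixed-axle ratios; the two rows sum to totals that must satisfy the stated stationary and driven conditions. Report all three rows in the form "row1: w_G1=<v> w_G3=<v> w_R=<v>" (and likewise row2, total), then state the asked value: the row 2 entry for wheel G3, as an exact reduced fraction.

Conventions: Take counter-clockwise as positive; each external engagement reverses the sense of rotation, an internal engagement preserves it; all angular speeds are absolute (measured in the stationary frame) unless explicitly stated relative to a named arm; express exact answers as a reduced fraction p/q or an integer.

row1: w_G1=51/82 w_G3=51/82 w_R=51/82
row2: w_G1=-51/82 w_G3=31/82 w_R=0
total: w_G1=0 w_G3=1 w_R=51/82
asked value: 31/82

planetary set (31T centre, 10T on arm, 51T internal) — Willis relation
row 1 (train locked, turned with arm): all members turn x
row 2: sun turns y, ring = −(31/51)·y, arm 0
boundary: total ω_sun = x + y = 0 and total ω_ring = x − (31/51)·y = 1  ⇒  y = -51/82, x = 51/82
row 2 ring = −(31/51)·(-51/82) = 31/82
totals (row 1 + row 2): sun 51/82 + (-51/82) = 0, ring 51/82 + 31/82 = 1, arm 51/82 + 0 = 51/82
asked cell (row2, ring) = 31/82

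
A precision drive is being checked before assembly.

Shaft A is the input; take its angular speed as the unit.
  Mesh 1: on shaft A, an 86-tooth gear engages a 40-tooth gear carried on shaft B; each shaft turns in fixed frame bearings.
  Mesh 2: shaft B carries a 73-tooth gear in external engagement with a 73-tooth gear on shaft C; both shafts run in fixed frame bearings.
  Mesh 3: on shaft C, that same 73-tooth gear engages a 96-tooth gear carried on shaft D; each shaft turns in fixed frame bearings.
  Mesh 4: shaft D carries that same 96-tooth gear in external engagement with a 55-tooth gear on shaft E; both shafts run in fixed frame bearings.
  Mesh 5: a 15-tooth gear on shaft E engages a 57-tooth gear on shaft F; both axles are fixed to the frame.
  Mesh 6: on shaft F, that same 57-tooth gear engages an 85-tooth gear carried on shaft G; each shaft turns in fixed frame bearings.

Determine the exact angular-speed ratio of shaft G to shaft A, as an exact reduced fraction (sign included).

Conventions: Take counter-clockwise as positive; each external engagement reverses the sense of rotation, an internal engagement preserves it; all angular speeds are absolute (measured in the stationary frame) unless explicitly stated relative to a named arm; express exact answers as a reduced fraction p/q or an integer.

9417/18700

class = fixed-axis compound train [6 meshes; 6 ratios multiply, 6 sense flips]
mesh 1 [86T→40T]: running ratio 43/20, sense −
mesh 2 [73T→73T]: running ratio 43/20, sense +
mesh 3 [73T→96T]: running ratio 3139/1920, sense −
mesh 4 [96T→55T]: running ratio 3139/1100, sense +
mesh 5 [15T→57T]: running ratio 3139/4180, sense −
mesh 6 [57T→85T]: running ratio 9417/18700, sense +
ω_out/ω_in = 9417/18700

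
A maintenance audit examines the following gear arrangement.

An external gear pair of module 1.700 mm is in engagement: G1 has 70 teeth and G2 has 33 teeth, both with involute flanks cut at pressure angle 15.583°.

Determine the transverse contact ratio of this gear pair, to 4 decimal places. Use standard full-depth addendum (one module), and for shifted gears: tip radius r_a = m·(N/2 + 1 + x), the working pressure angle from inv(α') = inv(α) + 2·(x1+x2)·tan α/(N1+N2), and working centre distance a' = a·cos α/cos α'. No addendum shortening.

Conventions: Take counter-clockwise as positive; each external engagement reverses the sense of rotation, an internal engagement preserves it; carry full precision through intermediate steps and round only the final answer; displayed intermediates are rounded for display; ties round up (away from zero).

single-mesh involute tooth geometry (70T engaging 33T at module 1.700)
base radii: r_b1 = 57.312918, r_b2 = 27.018947
tip radii: r_a1 = 61.200000, r_a2 = 29.750000
no profile shift: α' = α, a' = a
action lengths: √(r_a1²−r_b1²) = 21.463212, √(r_a2²−r_b2²) = 12.451466
base pitch p_b = π·m·cos α = 5.144395
CR = (21.463212 + 12.451466 − 87.550000·sin 15.58300°)/5.144395 = 2.020795
contact ratio ≈ 2.0208

2.0208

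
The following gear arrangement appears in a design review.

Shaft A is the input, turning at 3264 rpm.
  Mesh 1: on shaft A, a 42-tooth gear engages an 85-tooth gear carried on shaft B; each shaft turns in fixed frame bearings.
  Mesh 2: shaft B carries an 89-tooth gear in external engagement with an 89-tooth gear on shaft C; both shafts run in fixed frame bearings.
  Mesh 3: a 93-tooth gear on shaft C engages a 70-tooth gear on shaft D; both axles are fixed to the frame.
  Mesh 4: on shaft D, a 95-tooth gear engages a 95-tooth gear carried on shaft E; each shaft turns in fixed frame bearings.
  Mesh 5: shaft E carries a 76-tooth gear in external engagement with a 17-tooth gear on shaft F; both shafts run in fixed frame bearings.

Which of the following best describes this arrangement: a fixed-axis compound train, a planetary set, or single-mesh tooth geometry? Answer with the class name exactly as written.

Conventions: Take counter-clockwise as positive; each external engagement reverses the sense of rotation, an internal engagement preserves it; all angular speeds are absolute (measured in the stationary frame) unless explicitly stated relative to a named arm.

fixed-axis compound train

class = fixed-axis compound train [5 meshes; 5 ratios multiply, 5 sense flips]
classification: fixed-axis compound train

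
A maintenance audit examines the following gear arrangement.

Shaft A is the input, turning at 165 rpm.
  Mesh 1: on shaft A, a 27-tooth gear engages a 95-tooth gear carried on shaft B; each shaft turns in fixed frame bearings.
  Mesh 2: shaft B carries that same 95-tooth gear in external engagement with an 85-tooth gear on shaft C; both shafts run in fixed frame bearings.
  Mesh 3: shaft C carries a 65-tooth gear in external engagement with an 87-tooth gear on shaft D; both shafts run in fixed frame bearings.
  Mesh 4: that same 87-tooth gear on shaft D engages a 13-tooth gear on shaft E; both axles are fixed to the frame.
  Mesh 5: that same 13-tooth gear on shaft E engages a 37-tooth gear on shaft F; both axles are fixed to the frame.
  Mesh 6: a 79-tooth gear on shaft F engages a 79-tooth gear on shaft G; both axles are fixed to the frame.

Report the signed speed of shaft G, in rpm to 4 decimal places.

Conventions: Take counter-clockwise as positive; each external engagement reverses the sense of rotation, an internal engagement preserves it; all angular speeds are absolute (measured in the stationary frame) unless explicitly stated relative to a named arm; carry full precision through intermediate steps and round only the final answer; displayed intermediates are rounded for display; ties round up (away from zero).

class = fixed-axis compound train [6 meshes; 6 ratios multiply, 6 sense flips]
mesh 1 [27T→95T]: ω = 165.0000×27/95 = 46.8947 rpm, sense flips to −
mesh 2 [95T→85T]: ω = 46.8947×95/85 = 52.4118 rpm, sense flips to +
mesh 3 [65T→87T]: ω = 52.4118×65/87 = 39.1582 rpm, sense flips to −
mesh 4 [87T→13T]: ω = 39.1582×87/13 = 262.0588 rpm, sense flips to +
mesh 5 [13T→37T]: ω = 262.0588×13/37 = 92.0747 rpm, sense flips to −
mesh 6 [79T→79T]: ω = 92.0747×79/79 = 92.0747 rpm, sense flips to +
signed output speed = +92.0747 rpm

+92.0747 rpm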